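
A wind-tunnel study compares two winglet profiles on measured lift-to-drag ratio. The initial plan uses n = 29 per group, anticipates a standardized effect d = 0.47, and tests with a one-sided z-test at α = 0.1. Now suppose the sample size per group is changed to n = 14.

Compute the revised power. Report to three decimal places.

With n = 14 per group: δ = d·√(n/2) = 0.47 × √(14/2) = 1.2435. Critical value z_{0.1} = 1.282.
Revised power = Φ(δ − 1.282) = Φ(-0.038) = 0.4848.

Power ≈ 0.485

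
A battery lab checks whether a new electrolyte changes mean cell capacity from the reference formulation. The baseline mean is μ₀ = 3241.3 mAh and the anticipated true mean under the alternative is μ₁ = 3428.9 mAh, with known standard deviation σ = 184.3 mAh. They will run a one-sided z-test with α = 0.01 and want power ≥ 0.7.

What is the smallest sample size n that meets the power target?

n = 8

Standardized effect: d = |μ₁ − μ₀| / σ = |3428.9 − 3241.3| / 184.3 = 1.0179
Set Φ(δ − 2.326) = 0.7; then δ − 2.326 = Φ⁻¹(0.7) = 0.524, giving δ = 2.851.
δ = d·√n ⇒ n = (δ/d)² = (2.851 / 1.0179)² = 7.84.
Round up to the next whole unit.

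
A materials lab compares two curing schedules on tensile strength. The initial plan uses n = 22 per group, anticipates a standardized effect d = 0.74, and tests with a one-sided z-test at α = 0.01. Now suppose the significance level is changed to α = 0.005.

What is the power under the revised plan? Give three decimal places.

Power ≈ 0.452

δ = d·√(n/2) = 0.74 × √(22/2) = 2.4543 (unchanged). New critical value: z_{0.005} = 2.576.
Revised power = Φ(δ − 2.576) = Φ(-0.122) = 0.4516.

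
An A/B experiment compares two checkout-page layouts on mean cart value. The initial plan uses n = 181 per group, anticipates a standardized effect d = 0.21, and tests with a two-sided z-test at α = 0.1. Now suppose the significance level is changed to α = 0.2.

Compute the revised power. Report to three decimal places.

δ = d·√(n/2) = 0.21 × √(181/2) = 1.9978 (unchanged). New critical value: z_{0.1} = 1.282.
Revised power = Φ(δ − 1.282) + Φ(−δ − 1.282) = Φ(0.716) + Φ(-3.279) = 0.7631 + 0.0005 = 0.7636.

Power ≈ 0.764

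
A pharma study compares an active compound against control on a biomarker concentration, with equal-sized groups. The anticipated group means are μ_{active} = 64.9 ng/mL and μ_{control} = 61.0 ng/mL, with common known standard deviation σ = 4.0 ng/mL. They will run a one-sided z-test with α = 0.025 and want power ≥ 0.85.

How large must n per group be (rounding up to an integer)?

Standardized effect: d = |μ_{active} − μ_{control}| / σ = |64.9 − 61.0| / 4.0 = 0.9750
Set Φ(δ − 1.960) = 0.85; then δ − 1.960 = Φ⁻¹(0.85) = 1.036, giving δ = 2.996.
δ = d·√(n/2) ⇒ n = 2(δ/d)² = 2 × (2.996 / 0.9750)² = 18.89.
Rounding up, n = 19 per group.

n = 19 per group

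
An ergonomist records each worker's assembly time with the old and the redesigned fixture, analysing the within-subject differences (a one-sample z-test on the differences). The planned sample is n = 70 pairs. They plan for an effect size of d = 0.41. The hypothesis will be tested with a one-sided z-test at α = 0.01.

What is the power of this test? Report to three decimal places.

Power ≈ 0.865

Noncentrality parameter: δ = d·√n = 0.41 × √70 = 3.4303
Critical value for a one-sided test at α = 0.01: z_α = 2.326.
Power = P(Z > 2.326 − δ) = Φ(1.104) = 0.8652.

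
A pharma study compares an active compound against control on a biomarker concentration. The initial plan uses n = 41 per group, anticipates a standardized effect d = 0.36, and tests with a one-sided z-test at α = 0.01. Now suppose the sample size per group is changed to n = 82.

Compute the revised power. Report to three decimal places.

Power ≈ 0.492

With n = 82 per group: δ = d·√(n/2) = 0.36 × √(82/2) = 2.3051. Critical value z_{0.01} = 2.326.
Revised power = P(Z > 2.326 − δ) = Φ(-0.021) = 0.4915.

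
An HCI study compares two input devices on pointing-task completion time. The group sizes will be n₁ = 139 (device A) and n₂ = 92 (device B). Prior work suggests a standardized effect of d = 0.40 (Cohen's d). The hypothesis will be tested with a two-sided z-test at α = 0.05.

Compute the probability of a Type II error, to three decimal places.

β ≈ 0.155

Noncentrality parameter: δ = d / √(1/n₁ + 1/n₂) = 0.40 / √(1/139 + 1/92) = 2.9762
Critical value for a two-sided test at α = 0.05: z_{α/2} = 1.960.
Power = Φ(δ − 1.960) + Φ(−δ − 1.960) = Φ(1.016) + Φ(-4.936) = 0.8452 + 0.0000 = 0.8452.
Type II error: β = 1 − power = 1 − 0.8452 = 0.1548.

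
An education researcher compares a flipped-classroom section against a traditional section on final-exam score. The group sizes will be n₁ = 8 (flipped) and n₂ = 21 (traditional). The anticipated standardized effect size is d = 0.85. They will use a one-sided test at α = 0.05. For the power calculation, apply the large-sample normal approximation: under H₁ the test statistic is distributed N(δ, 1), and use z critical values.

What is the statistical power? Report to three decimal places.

Power ≈ 0.656

Noncentrality parameter: δ = d / √(1/n₁ + 1/n₂) = 0.85 / √(1/8 + 1/21) = 2.0459
Critical value for a one-sided test at α = 0.05: z_α = 1.645.
Power = Φ(δ − 1.645) = Φ(0.401) = 0.6558.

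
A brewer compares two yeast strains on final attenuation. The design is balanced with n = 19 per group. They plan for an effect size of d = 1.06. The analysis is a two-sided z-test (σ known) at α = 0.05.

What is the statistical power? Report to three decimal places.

Power ≈ 0.904

Noncentrality parameter: δ = d·√(n/2) = 1.06 × √(19/2) = 3.2671
Two-sided α = 0.05 → critical value z_{0.025} = 1.960.
Power = Φ(δ − 1.960) + Φ(−δ − 1.960) = Φ(1.307) + Φ(-5.227) = 0.9044 + 0.0000 = 0.9044.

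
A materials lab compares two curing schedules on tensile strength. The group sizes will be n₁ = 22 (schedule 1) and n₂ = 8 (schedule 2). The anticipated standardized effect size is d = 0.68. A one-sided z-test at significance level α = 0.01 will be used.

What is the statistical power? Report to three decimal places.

Noncentrality parameter: δ = d / √(1/n₁ + 1/n₂) = 0.68 / √(1/22 + 1/8) = 1.6470
One-sided α = 0.01 → critical value z_{0.01} = 2.326.
Power = P(Z > 2.326 − δ) = Φ(-0.679) = 0.2485.

Power ≈ 0.248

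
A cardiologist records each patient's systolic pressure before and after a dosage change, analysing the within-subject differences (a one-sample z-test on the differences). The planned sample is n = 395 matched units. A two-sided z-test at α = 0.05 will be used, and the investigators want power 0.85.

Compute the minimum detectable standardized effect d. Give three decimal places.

d ≈ 0.151

Required noncentrality: δ = z_{0.025} + z_{0.15} = 1.960 + 1.036 = 2.996.
(Lower-tail contribution to power is negligible for δ > 0.)
δ = d·√n ⇒ d = δ/√n = 2.996/√395 = 0.1508.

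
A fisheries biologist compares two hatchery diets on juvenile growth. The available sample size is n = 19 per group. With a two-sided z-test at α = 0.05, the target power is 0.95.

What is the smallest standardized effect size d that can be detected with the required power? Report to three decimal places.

d ≈ 1.170

Need Φ(δ − 1.960) = 0.95, so δ = 1.960 + 1.645 = 3.605.
(The second rejection-region term Φ(−δ − z_{α/2}) is negligible and dropped.)
δ = d·√(n/2) ⇒ d = δ/√(n/2) = 3.605/√(19/2) = 1.1696.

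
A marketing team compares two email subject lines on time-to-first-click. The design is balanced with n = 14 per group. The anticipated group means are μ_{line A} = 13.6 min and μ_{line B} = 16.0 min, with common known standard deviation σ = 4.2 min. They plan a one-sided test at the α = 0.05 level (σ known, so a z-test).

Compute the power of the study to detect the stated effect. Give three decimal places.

Power ≈ 0.447

Standardized effect: d = |μ_{line A} − μ_{line B}| / σ = |13.6 − 16.0| / 4.2 = 0.5714
Noncentrality parameter: δ = d·√(n/2) = 0.5714 × √(14/2) = 1.5119
Critical value for a one-sided test at α = 0.05: z_α = 1.645.
Power = P(Z > 1.645 − δ) = Φ(-0.133) = 0.4471.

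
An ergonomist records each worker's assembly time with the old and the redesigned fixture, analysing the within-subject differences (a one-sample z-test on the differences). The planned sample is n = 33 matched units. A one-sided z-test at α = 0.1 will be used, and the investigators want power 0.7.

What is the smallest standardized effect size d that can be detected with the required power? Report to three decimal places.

Required noncentrality: δ = z_{0.1} + z_{0.30} = 1.282 + 0.524 = 1.806.
δ = d·√n ⇒ d = δ/√n = 1.806/√33 = 0.3144.

d ≈ 0.314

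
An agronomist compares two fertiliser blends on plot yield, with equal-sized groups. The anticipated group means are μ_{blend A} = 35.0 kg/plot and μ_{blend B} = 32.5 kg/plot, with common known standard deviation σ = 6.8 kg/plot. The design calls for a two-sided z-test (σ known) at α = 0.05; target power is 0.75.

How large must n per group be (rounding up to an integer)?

Standardized effect: d = |μ_{blend A} − μ_{blend B}| / σ = |35.0 − 32.5| / 6.8 = 0.3676
For power 0.75 need Φ(δ − z_{0.025}) = 0.75, so δ = z_{0.025} + z_{0.25} = 1.960 + 0.674 = 2.634.
(Ignoring the negligible lower-tail rejection probability gives the usual closed-form inversion.)
δ = d·√(n/2) ⇒ n = 2(δ/d)² = 2 × (2.634 / 0.3676)² = 102.69.
Rounding up, n = 103 per group.

n = 103 per group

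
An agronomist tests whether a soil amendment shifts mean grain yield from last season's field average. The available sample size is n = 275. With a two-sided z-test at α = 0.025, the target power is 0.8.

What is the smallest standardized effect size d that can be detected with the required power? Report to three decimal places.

Need Φ(δ − 2.241) = 0.8, so δ = 2.241 + 0.842 = 3.083.
(The second rejection-region term Φ(−δ − z_{α/2}) is negligible and dropped.)
δ = d·√n ⇒ d = δ/√n = 3.083/√275 = 0.1859.

d ≈ 0.186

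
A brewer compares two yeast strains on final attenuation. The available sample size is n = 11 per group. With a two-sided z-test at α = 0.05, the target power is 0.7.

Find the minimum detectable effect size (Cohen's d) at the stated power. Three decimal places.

d ≈ 1.059

Required noncentrality: δ = z_{0.025} + z_{0.30} = 1.960 + 0.524 = 2.484.
(Lower-tail contribution to power is negligible for δ > 0.)
δ = d·√(n/2) ⇒ d = δ/√(n/2) = 2.484/√(11/2) = 1.0593.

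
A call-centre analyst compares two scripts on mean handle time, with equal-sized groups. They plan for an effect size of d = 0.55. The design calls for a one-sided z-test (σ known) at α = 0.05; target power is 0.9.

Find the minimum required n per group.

For power 0.9 need Φ(δ − z_{0.05}) = 0.9, so δ = z_{0.05} + z_{0.10} = 1.645 + 1.282 = 2.926.
δ = d·√(n/2) ⇒ n = 2(δ/d)² = 2 × (2.926 / 0.55)² = 56.62.
Rounding up, n = 57 per group.

n = 57 per group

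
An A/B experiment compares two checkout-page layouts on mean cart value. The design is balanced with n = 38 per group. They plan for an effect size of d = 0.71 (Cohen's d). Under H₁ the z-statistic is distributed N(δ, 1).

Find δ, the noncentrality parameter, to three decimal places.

δ ≈ 3.095

δ = d·√(n/2) = 0.71 × √(38/2) = 3.0948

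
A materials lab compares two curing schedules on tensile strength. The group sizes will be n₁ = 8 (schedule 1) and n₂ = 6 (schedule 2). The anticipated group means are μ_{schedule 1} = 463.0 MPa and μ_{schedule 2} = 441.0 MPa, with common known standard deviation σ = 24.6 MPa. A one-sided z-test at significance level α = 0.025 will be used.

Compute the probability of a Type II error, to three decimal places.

Standardized effect: d = |μ_{schedule 1} − μ_{schedule 2}| / σ = |463.0 − 441.0| / 24.6 = 0.8943
Noncentrality parameter: δ = d / √(1/n₁ + 1/n₂) = 0.8943 / √(1/8 + 1/6) = 1.6559
One-sided α = 0.025 → critical value z_{0.025} = 1.960.
Power = P(Z > 1.960 − δ) = Φ(-0.304) = 0.3806.
Type II error: β = 1 − power = 1 − 0.3806 = 0.6194.

β ≈ 0.619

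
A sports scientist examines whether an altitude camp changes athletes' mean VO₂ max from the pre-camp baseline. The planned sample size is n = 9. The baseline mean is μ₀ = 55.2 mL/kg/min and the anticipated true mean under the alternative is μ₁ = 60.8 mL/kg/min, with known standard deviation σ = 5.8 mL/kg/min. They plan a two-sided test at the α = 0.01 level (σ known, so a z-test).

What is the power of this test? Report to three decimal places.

Standardized effect: d = |μ₁ − μ₀| / σ = |60.8 − 55.2| / 5.8 = 0.9655
Noncentrality parameter: δ = d·√n = 0.9655 × √9 = 2.8966
Two-sided α = 0.01 → critical value z_{0.005} = 2.576.
Power = Φ(δ − 2.576) + Φ(−δ − 2.576) = Φ(0.321) + Φ(-5.472) = 0.6258 + 0.0000 = 0.6258.

Power ≈ 0.626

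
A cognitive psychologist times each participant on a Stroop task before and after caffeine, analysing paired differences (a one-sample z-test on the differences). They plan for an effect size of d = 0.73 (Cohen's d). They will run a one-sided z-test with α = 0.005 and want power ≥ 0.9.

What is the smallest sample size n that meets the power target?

n = 28

Set Φ(δ − 2.576) = 0.9; then δ − 2.576 = Φ⁻¹(0.9) = 1.282, giving δ = 3.857.
δ = d·√n ⇒ n = (δ/d)² = (3.857 / 0.73)² = 27.92.
Rounding up, n = 28.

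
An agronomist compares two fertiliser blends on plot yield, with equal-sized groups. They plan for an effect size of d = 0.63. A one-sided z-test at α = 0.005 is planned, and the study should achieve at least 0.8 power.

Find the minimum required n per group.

n = 59 per group

Set Φ(δ − 2.576) = 0.8; then δ − 2.576 = Φ⁻¹(0.8) = 0.842, giving δ = 3.417.
δ = d·√(n/2) ⇒ n = 2(δ/d)² = 2 × (3.417 / 0.63)² = 58.85.
Rounding up, n = 59 per group.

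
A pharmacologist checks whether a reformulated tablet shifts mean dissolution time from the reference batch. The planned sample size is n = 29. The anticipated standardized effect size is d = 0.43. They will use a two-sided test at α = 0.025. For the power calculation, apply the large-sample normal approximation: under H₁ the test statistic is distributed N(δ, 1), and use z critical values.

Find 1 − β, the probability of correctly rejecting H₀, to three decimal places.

Power ≈ 0.530

Noncentrality parameter: λ = d·√n = 0.43 × √29 = 2.3156
Critical value for a two-sided test at α = 0.025: z_{α/2} = 2.241.
Power = Φ(λ − 2.241) + Φ(−λ − 2.241) = Φ(0.074) + Φ(-4.557) = 0.5296 + 0.0000 = 0.5296.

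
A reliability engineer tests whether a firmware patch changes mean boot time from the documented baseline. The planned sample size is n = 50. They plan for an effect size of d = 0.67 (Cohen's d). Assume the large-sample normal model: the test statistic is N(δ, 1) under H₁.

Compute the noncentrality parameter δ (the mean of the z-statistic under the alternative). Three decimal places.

δ = d·√n = 0.67 × √50 = 4.7376

δ ≈ 4.738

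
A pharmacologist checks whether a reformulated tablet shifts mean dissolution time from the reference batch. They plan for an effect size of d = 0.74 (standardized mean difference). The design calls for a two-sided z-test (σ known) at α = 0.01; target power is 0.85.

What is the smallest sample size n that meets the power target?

Set Φ(δ − 2.576) = 0.85; then δ − 2.576 = Φ⁻¹(0.85) = 1.036, giving δ = 3.612.
(Ignoring the negligible lower-tail rejection probability gives the usual closed-form inversion.)
δ = d·√n ⇒ n = (δ/d)² = (3.612 / 0.74)² = 23.83.
Rounding up, n = 24.

n = 24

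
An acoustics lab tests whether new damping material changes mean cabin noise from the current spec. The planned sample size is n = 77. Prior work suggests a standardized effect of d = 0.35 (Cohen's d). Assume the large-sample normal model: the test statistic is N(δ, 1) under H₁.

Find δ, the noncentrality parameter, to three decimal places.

δ ≈ 3.071

The noncentrality parameter scales effect size by the design's sample-size factor: δ = d·√n = 0.35 × √77 = 3.0712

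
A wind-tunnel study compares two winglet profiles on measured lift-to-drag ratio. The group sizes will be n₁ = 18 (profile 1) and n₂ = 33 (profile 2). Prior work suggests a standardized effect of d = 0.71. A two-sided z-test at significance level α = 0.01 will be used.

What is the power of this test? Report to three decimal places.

Noncentrality parameter: δ = d / √(1/n₁ + 1/n₂) = 0.71 / √(1/18 + 1/33) = 2.4231
Two-sided α = 0.01 → critical value z_{0.005} = 2.576.
Power = Φ(δ − 2.576) + Φ(−δ − 2.576) = Φ(-0.153) + Φ(-4.999) = 0.4393 + 0.0000 = 0.4393.

Power ≈ 0.439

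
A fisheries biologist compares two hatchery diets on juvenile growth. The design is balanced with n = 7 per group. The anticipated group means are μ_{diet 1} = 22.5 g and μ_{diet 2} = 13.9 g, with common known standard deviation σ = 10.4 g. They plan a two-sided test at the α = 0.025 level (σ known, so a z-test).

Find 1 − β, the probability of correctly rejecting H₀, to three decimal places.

Power ≈ 0.244

Standardized effect: d = |μ_{diet 1} − μ_{diet 2}| / σ = |22.5 − 13.9| / 10.4 = 0.8269
Noncentrality parameter: δ = d·√(n/2) = 0.8269 × √(7/2) = 1.5470
Critical value for a two-sided test at α = 0.025: z_{α/2} = 2.241.
Power = Φ(δ − 2.241) + Φ(−δ − 2.241) = Φ(-0.694) + Φ(-3.788) = 0.2437 + 0.0001 = 0.2438.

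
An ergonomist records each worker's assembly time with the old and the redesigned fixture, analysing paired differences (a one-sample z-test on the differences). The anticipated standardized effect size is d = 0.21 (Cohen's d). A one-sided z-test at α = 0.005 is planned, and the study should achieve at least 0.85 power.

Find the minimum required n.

For power 0.85 need Φ(δ − z_{0.005}) = 0.85, so δ = z_{0.005} + z_{0.15} = 2.576 + 1.036 = 3.612.
δ = d·√n ⇒ n = (δ/d)² = (3.612 / 0.21)² = 295.88.
Rounding up, n = 296.

n = 296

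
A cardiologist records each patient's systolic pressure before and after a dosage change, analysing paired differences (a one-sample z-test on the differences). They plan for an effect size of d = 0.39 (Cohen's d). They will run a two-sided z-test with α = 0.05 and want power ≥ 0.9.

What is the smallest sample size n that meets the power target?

For power 0.9 need Φ(δ − z_{0.025}) = 0.9, so δ = z_{0.025} + z_{0.10} = 1.960 + 1.282 = 3.242.
(For δ > 0 the lower-tail rejection region contributes negligibly to power, so the one-term inversion is standard.)
δ = d·√n ⇒ n = (δ/d)² = (3.242 / 0.39)² = 69.08.
Round up to the next whole unit.

n = 70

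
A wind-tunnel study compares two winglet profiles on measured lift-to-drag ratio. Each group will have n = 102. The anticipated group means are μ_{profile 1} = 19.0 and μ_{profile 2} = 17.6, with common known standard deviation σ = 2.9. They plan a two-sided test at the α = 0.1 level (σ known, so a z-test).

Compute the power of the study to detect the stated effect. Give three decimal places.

Power ≈ 0.964

Standardized effect: d = |μ_{profile 1} − μ_{profile 2}| / σ = |19.0 − 17.6| / 2.9 = 0.4828
Noncentrality parameter: δ = d·√(n/2) = 0.4828 × √(102/2) = 3.4476
Critical value for a two-sided test at α = 0.1: z_{α/2} = 1.645.
Power = Φ(δ − 1.645) + Φ(−δ − 1.645) = Φ(1.803) + Φ(-5.092) = 0.9643 + 0.0000 = 0.9643.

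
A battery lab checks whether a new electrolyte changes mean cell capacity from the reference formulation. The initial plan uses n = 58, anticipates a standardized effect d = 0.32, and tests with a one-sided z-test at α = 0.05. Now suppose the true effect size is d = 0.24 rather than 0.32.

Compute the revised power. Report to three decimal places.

Power ≈ 0.573

With d = 0.24: δ = d·√n = 0.24 × √58 = 1.8278. Critical value z_{0.05} = 1.645.
Revised power = Φ(δ − 1.645) = Φ(0.183) = 0.5726.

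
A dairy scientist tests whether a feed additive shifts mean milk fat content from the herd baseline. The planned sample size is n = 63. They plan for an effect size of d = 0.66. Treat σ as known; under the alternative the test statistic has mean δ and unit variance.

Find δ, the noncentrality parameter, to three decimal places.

δ = d·√n = 0.66 × √63 = 5.2386

δ ≈ 5.239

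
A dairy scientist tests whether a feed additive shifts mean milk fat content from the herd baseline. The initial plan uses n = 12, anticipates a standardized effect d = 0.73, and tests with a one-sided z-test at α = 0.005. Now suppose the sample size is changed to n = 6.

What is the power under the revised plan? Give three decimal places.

With n = 6: δ = d·√n = 0.73 × √6 = 1.7881. Critical value z_{0.005} = 2.576.
Revised power = P(Z > 2.576 − δ) = Φ(-0.788) = 0.2154.

Power ≈ 0.215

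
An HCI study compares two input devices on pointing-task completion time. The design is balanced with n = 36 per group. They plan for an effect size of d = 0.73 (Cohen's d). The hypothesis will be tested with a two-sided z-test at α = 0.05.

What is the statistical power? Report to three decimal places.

Power ≈ 0.872

Noncentrality parameter: λ = d·√(n/2) = 0.73 × √(36/2) = 3.0971
Two-sided α = 0.05 → critical value z_{0.025} = 1.960.
Power = Φ(λ − 1.960) + Φ(−λ − 1.960) = Φ(1.137) + Φ(-5.057) = 0.8723 + 0.0000 = 0.8723.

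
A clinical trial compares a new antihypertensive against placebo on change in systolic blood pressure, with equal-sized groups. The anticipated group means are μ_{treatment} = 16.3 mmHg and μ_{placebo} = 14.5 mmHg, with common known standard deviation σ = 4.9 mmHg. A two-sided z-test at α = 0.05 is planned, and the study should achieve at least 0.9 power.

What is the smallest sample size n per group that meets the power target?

Standardized effect: d = |μ_{treatment} − μ_{placebo}| / σ = |16.3 − 14.5| / 4.9 = 0.3673
Set Φ(δ − 1.960) = 0.9; then δ − 1.960 = Φ⁻¹(0.9) = 1.282, giving δ = 3.242.
(For δ > 0 the lower-tail rejection region contributes negligibly to power, so the one-term inversion is standard.)
δ = d·√(n/2) ⇒ n = 2(δ/d)² = 2 × (3.242 / 0.3673)² = 155.73.
Rounding up, n = 156 per group.

n = 156 per group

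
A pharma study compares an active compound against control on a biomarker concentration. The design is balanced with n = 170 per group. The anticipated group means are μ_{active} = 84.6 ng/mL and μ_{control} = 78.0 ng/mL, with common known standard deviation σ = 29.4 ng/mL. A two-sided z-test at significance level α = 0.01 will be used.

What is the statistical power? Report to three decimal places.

Power ≈ 0.306

Standardized effect: d = |μ_{active} − μ_{control}| / σ = |84.6 − 78.0| / 29.4 = 0.2245
Noncentrality parameter: δ = d·√(n/2) = 0.2245 × √(170/2) = 2.0697
Critical value for a two-sided test at α = 0.01: z_{α/2} = 2.576.
Power = Φ(δ − 2.576) + Φ(−δ − 2.576) = Φ(-0.506) + Φ(-4.646) = 0.3064 + 0.0000 = 0.3064.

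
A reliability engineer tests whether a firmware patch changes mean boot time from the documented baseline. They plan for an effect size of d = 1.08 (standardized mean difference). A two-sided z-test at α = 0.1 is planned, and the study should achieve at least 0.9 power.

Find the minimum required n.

For power 0.9 need Φ(δ − z_{0.05}) = 0.9, so δ = z_{0.05} + z_{0.10} = 1.645 + 1.282 = 2.926.
(Ignoring the negligible lower-tail rejection probability gives the usual closed-form inversion.)
δ = d·√n ⇒ n = (δ/d)² = (2.926 / 1.08)² = 7.34.
Rounding up, n = 8.

n = 8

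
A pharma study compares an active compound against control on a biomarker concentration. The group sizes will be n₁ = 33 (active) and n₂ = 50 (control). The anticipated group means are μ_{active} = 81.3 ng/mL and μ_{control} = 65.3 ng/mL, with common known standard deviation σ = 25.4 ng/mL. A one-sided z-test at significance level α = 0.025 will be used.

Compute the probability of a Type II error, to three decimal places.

β ≈ 0.198

Standardized effect: d = |μ_{active} − μ_{control}| / σ = |81.3 − 65.3| / 25.4 = 0.6299
Noncentrality parameter: δ = d / √(1/n₁ + 1/n₂) = 0.6299 / √(1/33 + 1/50) = 2.8086
One-sided α = 0.025 → critical value z_{0.025} = 1.960.
Power = Φ(δ − 1.960) = Φ(0.849) = 0.8020.
Type II error: β = 1 − power = 1 − 0.8020 = 0.1980.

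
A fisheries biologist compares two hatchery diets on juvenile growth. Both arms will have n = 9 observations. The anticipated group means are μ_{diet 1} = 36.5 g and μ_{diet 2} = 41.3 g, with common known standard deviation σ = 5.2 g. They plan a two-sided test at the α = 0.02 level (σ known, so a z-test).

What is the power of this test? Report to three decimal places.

Standardized effect: d = |μ_{diet 1} − μ_{diet 2}| / σ = |36.5 − 41.3| / 5.2 = 0.9231
Noncentrality parameter: δ = d·√(n/2) = 0.9231 × √(9/2) = 1.9581
Two-sided α = 0.02 → critical value z_{0.01} = 2.326.
Power = Φ(δ − 2.326) + Φ(−δ − 2.326) = Φ(-0.368) + Φ(-4.284) = 0.3564 + 0.0000 = 0.3564.

Power ≈ 0.356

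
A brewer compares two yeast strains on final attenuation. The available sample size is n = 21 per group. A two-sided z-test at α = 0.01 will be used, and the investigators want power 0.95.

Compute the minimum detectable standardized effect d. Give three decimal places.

d ≈ 1.303

Required noncentrality: δ = z_{0.005} + z_{0.05} = 2.576 + 1.645 = 4.221.
(Lower-tail contribution to power is negligible for δ > 0.)
δ = d·√(n/2) ⇒ d = δ/√(n/2) = 4.221/√(21/2) = 1.3025.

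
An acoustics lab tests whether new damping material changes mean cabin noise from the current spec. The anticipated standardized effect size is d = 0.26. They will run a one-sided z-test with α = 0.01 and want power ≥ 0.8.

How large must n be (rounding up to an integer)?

Set Φ(δ − 2.326) = 0.8; then δ − 2.326 = Φ⁻¹(0.8) = 0.842, giving δ = 3.168.
δ = d·√n ⇒ n = (δ/d)² = (3.168 / 0.26)² = 148.46.
Round up to the next whole unit.

n = 149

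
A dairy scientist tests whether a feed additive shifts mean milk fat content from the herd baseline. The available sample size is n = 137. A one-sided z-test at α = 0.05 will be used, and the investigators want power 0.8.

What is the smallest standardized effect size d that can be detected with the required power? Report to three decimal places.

Required noncentrality: δ = z_{0.05} + z_{0.20} = 1.645 + 0.842 = 2.486.
δ = d·√n ⇒ d = δ/√n = 2.486/√137 = 0.2124.

d ≈ 0.212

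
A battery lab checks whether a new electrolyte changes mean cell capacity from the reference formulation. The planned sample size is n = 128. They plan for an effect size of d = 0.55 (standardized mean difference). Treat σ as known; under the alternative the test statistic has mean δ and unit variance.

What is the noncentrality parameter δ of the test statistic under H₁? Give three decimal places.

The noncentrality parameter scales effect size by the design's sample-size factor: δ = d·√n = 0.55 × √128 = 6.2225

δ ≈ 6.223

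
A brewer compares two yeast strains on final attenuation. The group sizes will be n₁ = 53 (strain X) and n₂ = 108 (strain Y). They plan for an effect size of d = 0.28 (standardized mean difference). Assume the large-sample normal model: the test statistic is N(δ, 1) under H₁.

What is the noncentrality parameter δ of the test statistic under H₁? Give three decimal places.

δ = d / √(1/n₁ + 1/n₂) = 0.28 / √(1/53 + 1/108) = 1.6695

δ ≈ 1.670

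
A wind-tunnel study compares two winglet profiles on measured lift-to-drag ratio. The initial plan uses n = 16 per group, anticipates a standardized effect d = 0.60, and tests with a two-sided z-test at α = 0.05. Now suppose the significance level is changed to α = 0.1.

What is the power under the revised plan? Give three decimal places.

δ = d·√(n/2) = 0.60 × √(16/2) = 1.6971 (unchanged). New critical value: z_{0.05} = 1.645.
Revised power = Φ(δ − 1.645) + Φ(−δ − 1.645) = Φ(0.052) + Φ(-3.342) = 0.5208 + 0.0004 = 0.5212.

Power ≈ 0.521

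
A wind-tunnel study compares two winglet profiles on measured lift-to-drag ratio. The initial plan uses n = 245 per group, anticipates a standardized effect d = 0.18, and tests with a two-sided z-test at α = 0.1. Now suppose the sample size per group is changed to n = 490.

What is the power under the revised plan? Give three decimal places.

Power ≈ 0.880

With n = 490 per group: δ = d·√(n/2) = 0.18 × √(490/2) = 2.8174. Critical value z_{0.05} = 1.645.
Revised power = Φ(δ − 1.645) + Φ(−δ − 1.645) = Φ(1.173) + Φ(-4.462) = 0.8795 + 0.0000 = 0.8795.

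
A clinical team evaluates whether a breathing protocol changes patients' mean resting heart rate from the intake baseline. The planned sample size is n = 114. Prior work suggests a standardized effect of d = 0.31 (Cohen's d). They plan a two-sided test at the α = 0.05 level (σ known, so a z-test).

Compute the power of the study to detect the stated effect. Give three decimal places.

Power ≈ 0.911

Noncentrality parameter: δ = d·√n = 0.31 × √114 = 3.3099
Critical value for a two-sided test at α = 0.05: z_{α/2} = 1.960.
Power = Φ(δ − 1.960) + Φ(−δ − 1.960) = Φ(1.350) + Φ(-5.270) = 0.9115 + 0.0000 = 0.9115.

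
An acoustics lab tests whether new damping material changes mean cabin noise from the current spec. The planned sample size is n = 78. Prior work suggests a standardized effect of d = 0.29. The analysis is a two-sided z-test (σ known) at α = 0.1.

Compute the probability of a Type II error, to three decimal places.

Noncentrality parameter: δ = d·√n = 0.29 × √78 = 2.5612
Two-sided α = 0.1 → critical value z_{0.05} = 1.645.
Power = Φ(δ − 1.645) + Φ(−δ − 1.645) = Φ(0.916) + Φ(-4.206) = 0.8203 + 0.0000 = 0.8203.
Type II error: β = 1 − power = 1 − 0.8203 = 0.1797.

β ≈ 0.180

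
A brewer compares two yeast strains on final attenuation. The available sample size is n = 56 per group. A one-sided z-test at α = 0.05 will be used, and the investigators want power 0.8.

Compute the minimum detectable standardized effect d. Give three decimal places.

d ≈ 0.470

Required noncentrality: δ = z_{0.05} + z_{0.20} = 1.645 + 0.842 = 2.486.
δ = d·√(n/2) ⇒ d = δ/√(n/2) = 2.486/√(56/2) = 0.4699.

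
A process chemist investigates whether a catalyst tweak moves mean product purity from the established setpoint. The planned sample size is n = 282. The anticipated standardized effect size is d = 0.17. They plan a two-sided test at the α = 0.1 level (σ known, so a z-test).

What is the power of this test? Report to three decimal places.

Noncentrality parameter: δ = d·√n = 0.17 × √282 = 2.8548
Critical value for a two-sided test at α = 0.1: z_{α/2} = 1.645.
Power = Φ(δ − 1.645) + Φ(−δ − 1.645) = Φ(1.210) + Φ(-4.500) = 0.8868 + 0.0000 = 0.8869.

Power ≈ 0.887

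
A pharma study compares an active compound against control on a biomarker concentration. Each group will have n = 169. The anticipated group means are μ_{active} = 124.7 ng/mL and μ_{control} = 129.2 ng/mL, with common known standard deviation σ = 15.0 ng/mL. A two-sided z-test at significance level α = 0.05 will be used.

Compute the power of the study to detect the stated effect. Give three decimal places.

Standardized effect: d = |μ_{active} − μ_{control}| / σ = |124.7 − 129.2| / 15.0 = 0.3000
Noncentrality parameter: δ = d·√(n/2) = 0.3000 × √(169/2) = 2.7577
Critical value for a two-sided test at α = 0.05: z_{α/2} = 1.960.
Power = Φ(δ − 1.960) + Φ(−δ − 1.960) = Φ(0.798) + Φ(-4.718) = 0.7875 + 0.0000 = 0.7875.

Power ≈ 0.787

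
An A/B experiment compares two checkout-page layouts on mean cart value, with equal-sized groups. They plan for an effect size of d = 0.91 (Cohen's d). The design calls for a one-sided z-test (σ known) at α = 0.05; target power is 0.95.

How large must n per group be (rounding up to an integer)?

For power 0.95 need Φ(δ − z_{0.05}) = 0.95, so δ = z_{0.05} + z_{0.05} = 1.645 + 1.645 = 3.290.
δ = d·√(n/2) ⇒ n = 2(δ/d)² = 2 × (3.290 / 0.91)² = 26.14.
Rounding up, n = 27 per group.

n = 27 per group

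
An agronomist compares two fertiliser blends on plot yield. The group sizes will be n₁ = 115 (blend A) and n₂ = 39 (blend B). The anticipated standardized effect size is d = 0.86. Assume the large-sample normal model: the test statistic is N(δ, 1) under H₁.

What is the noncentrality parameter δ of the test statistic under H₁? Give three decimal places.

δ = d / √(1/n₁ + 1/n₂) = 0.86 / √(1/115 + 1/39) = 4.6411

δ ≈ 4.641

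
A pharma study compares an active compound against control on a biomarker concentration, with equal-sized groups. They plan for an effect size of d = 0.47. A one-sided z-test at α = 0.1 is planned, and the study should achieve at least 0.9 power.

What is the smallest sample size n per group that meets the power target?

For power 0.9 need Φ(δ − z_{0.1}) = 0.9, so δ = z_{0.1} + z_{0.10} = 1.282 + 1.282 = 2.563.
δ = d·√(n/2) ⇒ n = 2(δ/d)² = 2 × (2.563 / 0.47)² = 59.48.
Round up to the next whole unit.

n = 60 per group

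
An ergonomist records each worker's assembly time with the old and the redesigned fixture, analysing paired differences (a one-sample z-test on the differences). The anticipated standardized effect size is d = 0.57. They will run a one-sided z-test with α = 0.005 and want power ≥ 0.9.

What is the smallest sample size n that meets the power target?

n = 46

Set Φ(δ − 2.576) = 0.9; then δ − 2.576 = Φ⁻¹(0.9) = 1.282, giving δ = 3.857.
δ = d·√n ⇒ n = (δ/d)² = (3.857 / 0.57)² = 45.80.
Round up to the next whole unit.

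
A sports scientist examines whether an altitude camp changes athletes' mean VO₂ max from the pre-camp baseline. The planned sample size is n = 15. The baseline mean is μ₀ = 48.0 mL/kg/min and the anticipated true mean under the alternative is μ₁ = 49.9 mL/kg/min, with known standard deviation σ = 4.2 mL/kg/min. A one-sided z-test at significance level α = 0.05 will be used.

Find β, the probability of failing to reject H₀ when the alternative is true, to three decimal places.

Standardized effect: d = |μ₁ − μ₀| / σ = |49.9 − 48.0| / 4.2 = 0.4524
Noncentrality parameter: δ = d·√n = 0.4524 × √15 = 1.7521
One-sided α = 0.05 → critical value z_{0.05} = 1.645.
Power = Φ(δ − 1.645) = Φ(0.107) = 0.5427.
Type II error: β = 1 − power = 1 − 0.5427 = 0.4573.

β ≈ 0.457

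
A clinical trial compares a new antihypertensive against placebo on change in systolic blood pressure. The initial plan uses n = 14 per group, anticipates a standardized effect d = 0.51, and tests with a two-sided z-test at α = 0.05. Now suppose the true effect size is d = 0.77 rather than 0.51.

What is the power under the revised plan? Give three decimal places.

With d = 0.77: δ = d·√(n/2) = 0.77 × √(14/2) = 2.0372. Critical value z_{0.025} = 1.960.
Revised power = Φ(δ − 1.960) + Φ(−δ − 1.960) = Φ(0.077) + Φ(-3.997) = 0.5308 + 0.0000 = 0.5308.

Power ≈ 0.531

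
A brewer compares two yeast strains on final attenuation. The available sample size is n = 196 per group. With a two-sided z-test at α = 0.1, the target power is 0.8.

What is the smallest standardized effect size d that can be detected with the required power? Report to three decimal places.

Need Φ(δ − 1.645) = 0.8, so δ = 1.645 + 0.842 = 2.486.
(The second rejection-region term Φ(−δ − z_{α/2}) is negligible and dropped.)
δ = d·√(n/2) ⇒ d = δ/√(n/2) = 2.486/√(196/2) = 0.2512.

d ≈ 0.251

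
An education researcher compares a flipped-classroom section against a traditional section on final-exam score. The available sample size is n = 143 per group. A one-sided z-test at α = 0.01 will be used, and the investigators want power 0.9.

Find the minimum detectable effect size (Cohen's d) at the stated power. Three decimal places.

d ≈ 0.427

Need Φ(δ − 2.326) = 0.9, so δ = 2.326 + 1.282 = 3.608.
δ = d·√(n/2) ⇒ d = δ/√(n/2) = 3.608/√(143/2) = 0.4267.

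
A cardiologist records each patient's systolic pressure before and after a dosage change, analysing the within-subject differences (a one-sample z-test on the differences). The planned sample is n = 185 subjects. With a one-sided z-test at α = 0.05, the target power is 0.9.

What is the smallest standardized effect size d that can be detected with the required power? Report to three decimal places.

Need Φ(δ − 1.645) = 0.9, so δ = 1.645 + 1.282 = 2.926.
δ = d·√n ⇒ d = δ/√n = 2.926/√185 = 0.2152.

d ≈ 0.215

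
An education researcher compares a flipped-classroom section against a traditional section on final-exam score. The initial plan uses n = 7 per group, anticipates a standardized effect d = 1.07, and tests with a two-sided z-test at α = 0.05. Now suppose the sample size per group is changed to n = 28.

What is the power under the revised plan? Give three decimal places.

Power ≈ 0.980

With n = 28 per group: δ = d·√(n/2) = 1.07 × √(28/2) = 4.0036. Critical value z_{0.025} = 1.960.
Revised power = Φ(δ − 1.960) + Φ(−δ − 1.960) = Φ(2.044) + Φ(-5.964) = 0.9795 + 0.0000 = 0.9795.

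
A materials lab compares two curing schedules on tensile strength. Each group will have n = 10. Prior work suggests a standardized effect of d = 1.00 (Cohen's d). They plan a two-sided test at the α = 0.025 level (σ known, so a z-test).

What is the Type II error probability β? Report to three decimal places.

β ≈ 0.502

Noncentrality parameter: δ = d·√(n/2) = 1.00 × √(10/2) = 2.2361
Two-sided α = 0.025 → critical value z_{0.0125} = 2.241.
Power = Φ(δ − 2.241) + Φ(−δ − 2.241) = Φ(-0.005) + Φ(-4.477) = 0.4979 + 0.0000 = 0.4979.
Type II error: β = 1 − power = 1 − 0.4979 = 0.5021.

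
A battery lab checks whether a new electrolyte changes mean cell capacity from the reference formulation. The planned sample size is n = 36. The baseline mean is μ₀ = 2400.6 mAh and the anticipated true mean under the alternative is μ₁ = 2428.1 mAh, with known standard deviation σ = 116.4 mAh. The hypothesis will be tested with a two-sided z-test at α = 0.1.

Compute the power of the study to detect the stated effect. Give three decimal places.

Standardized effect: d = |μ₁ − μ₀| / σ = |2428.1 − 2400.6| / 116.4 = 0.2363
Noncentrality parameter: δ = d·√n = 0.2363 × √36 = 1.4175
Two-sided α = 0.1 → critical value z_{0.05} = 1.645.
Power = Φ(δ − 1.645) + Φ(−δ − 1.645) = Φ(-0.227) + Φ(-3.062) = 0.4101 + 0.0011 = 0.4112.

Power ≈ 0.411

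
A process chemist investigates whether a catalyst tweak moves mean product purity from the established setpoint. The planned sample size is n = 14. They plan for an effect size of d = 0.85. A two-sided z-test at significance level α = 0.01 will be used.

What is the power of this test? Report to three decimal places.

Noncentrality parameter: δ = d·√n = 0.85 × √14 = 3.1804
Critical value for a two-sided test at α = 0.01: z_{α/2} = 2.576.
Power = Φ(δ − 2.576) + Φ(−δ − 2.576) = Φ(0.605) + Φ(-5.756) = 0.7273 + 0.0000 = 0.7273.

Power ≈ 0.727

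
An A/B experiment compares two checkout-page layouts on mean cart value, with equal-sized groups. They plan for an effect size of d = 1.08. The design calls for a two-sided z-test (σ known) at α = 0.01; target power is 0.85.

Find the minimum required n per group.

n = 23 per group

Set Φ(δ − 2.576) = 0.85; then δ − 2.576 = Φ⁻¹(0.85) = 1.036, giving δ = 3.612.
(The Φ(−δ − z_{α/2}) term is vanishingly small for δ > 0 and is dropped in the standard sample-size formula.)
δ = d·√(n/2) ⇒ n = 2(δ/d)² = 2 × (3.612 / 1.08)² = 22.37.
Round up to the next whole unit.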